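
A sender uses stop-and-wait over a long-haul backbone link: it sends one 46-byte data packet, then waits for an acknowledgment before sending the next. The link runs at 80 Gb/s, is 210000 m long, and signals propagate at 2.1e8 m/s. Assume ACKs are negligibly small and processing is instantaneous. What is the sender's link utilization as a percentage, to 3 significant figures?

t_tx = L/R = 368/80000000000 = 4.6e-09 s.
t_prop = 210000/210000000 = 0.001 s; RTT = 0.002 s.
Cycle = t_tx + RTT = 0.002 s.
Utilization = t_tx / cycle = 4.6e-09/0.002 = 0.000230 %.

0.000230 %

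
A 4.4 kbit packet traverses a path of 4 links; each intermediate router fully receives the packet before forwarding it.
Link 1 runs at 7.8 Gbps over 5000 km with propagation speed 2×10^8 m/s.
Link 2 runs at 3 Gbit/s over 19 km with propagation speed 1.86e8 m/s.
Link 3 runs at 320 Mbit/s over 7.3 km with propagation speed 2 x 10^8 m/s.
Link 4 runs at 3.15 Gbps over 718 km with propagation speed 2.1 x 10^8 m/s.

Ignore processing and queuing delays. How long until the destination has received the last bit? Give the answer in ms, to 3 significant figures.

28.6 ms

L = 4400 bits.
Transmission delays (L/R per hop): 0.000564103, 0.00146667, 0.01375, 0.00139683 ms; sum = 0.0171776 ms.
Propagation delays (d/s per hop): 25, 0.102151, 0.0365, 3.41905 ms; sum = 28.5577 ms.
End-to-end = 28.6 ms.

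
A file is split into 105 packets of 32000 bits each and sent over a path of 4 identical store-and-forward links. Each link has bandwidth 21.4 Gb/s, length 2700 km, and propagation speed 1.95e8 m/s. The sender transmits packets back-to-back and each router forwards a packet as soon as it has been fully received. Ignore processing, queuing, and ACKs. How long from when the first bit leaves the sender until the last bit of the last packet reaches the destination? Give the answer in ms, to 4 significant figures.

Per-hop transmission t_tx = L/R = 32000/21400000000 = 0.00149533 ms.
Per-hop propagation t_prop = 2700000/195000000 = 13.8462 ms.
Pipeline fill: first packet needs 4·t_tx to clear all hops; remaining 104 packets each add one t_tx.
Total = (4+105-1)·t_tx + 4·t_prop = 108·0.00149533 + 4·13.8462 = 55.55 ms.

55.55 ms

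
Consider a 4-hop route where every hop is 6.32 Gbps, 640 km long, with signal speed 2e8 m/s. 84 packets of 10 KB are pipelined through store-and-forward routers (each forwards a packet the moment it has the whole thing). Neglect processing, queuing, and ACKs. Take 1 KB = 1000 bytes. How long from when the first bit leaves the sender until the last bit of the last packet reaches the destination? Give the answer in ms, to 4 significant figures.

13.90 ms

Per-hop transmission t_tx = L/R = 80000/6320000000 = 0.0126582 ms.
Per-hop propagation t_prop = 640000/200000000 = 3.2 ms.
Pipeline fill: first packet needs 4·t_tx to clear all hops; remaining 83 packets each add one t_tx.
Total = (4+84-1)·t_tx + 4·t_prop = 87·0.0126582 + 4·3.2 = 13.90 ms.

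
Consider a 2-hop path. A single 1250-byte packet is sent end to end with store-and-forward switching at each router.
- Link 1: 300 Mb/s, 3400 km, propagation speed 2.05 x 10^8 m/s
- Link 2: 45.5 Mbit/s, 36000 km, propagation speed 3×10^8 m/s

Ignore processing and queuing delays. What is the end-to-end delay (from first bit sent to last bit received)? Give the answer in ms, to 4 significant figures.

136.8 ms

L = 1250 × 8 = 10000 bits.
Transmission delays (L/R per hop): 0.0333333, 0.21978 ms; sum = 0.253114 ms.
Propagation delays (d/s per hop): 16.5854, 120 ms; sum = 136.585 ms.
End-to-end = 136.8 ms.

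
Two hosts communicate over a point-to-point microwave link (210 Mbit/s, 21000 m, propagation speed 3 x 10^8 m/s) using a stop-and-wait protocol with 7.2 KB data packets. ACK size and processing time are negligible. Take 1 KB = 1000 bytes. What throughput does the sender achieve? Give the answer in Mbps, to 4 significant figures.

139.0 Mbps

t_tx = L/R = 57600/210000000 = 0.000274286 s.
t_prop = 21000/300000000 = 7e-05 s; RTT = 0.00014 s.
Cycle = t_tx + RTT = 0.000414286 s.
Throughput = L / cycle = 57600 / 0.000414286 = 139.0 Mbps.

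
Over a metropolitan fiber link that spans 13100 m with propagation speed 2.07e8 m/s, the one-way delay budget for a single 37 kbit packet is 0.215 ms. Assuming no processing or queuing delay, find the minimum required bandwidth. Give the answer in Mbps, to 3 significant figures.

244 Mbps

Propagation delay = 13100 / 2.07e+08 = 0.063285 ms.
Transmission budget = 0.215 − 0.063285 = 0.151715 ms.
R ≥ L / t_tx = 37000 bits / 0.000151715 s = 244 Mbps.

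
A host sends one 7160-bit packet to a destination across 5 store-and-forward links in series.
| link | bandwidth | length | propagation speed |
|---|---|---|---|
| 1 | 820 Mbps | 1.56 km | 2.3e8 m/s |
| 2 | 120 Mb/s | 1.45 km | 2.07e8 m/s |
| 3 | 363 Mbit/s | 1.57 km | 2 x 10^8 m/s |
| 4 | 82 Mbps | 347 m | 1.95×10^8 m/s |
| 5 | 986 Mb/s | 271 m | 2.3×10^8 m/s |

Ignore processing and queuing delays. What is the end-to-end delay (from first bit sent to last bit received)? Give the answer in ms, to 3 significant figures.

0.207 ms

Transmission delays (L/R per hop): 0.00873171, 0.0596667, 0.0197245, 0.0873171, 0.00726166 ms; sum = 0.182702 ms.
Propagation delays (d/s per hop): 0.00678261, 0.00700483, 0.00785, 0.00177949, 0.00117826 ms; sum = 0.0245952 ms.
End-to-end = 0.207 ms.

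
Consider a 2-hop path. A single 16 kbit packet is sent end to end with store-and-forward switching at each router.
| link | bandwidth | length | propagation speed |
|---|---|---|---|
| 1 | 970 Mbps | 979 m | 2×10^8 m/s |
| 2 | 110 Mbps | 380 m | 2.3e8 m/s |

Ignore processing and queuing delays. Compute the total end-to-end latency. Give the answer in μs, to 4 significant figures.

L = 16000 bits.
Transmission delays (L/R per hop): 16.4948, 145.455 μs; sum = 161.949 μs.
Propagation delays (d/s per hop): 4.895, 1.65217 μs; sum = 6.54717 μs.
End-to-end = 168.5 μs.

168.5 μs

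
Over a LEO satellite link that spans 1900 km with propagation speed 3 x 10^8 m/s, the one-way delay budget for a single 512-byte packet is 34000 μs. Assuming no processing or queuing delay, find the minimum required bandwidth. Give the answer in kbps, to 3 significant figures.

L = 4096 bits.
Propagation delay = 1900000 / 300000000 = 6333.33 μs.
Transmission budget = 34000 − 6333.33 = 27666.7 μs.
R ≥ L / t_tx = 4096 bits / 0.0276667 s = 148 kbps.

148 kbps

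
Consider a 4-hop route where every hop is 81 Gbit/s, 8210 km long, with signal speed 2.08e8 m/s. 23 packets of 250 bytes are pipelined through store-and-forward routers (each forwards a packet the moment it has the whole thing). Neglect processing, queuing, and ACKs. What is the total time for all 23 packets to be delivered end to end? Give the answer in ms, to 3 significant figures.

158 ms

Per-hop transmission t_tx = L/R = 2000/81000000000 = 2.46914e-05 ms.
Per-hop propagation t_prop = 8210000/208000000 = 39.4712 ms.
Pipeline fill: first packet needs 4·t_tx to clear all hops; remaining 22 packets each add one t_tx.
Total = (4+23-1)·t_tx + 4·t_prop = 26·2.46914e-05 + 4·39.4712 = 158 ms.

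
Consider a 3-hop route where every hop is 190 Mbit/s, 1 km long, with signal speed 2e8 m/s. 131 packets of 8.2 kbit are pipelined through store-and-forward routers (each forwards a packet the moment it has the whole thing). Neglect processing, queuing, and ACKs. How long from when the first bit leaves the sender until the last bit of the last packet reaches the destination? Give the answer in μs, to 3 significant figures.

5760 μs

Per-hop transmission t_tx = L/R = 8200/190000000 = 43.1579 μs.
Per-hop propagation t_prop = 1000/200000000 = 5 μs.
Pipeline fill: first packet needs 3·t_tx to clear all hops; remaining 130 packets each add one t_tx.
Total = (3+131-1)·t_tx + 3·t_prop = 133·43.1579 + 3·5 = 5760 μs.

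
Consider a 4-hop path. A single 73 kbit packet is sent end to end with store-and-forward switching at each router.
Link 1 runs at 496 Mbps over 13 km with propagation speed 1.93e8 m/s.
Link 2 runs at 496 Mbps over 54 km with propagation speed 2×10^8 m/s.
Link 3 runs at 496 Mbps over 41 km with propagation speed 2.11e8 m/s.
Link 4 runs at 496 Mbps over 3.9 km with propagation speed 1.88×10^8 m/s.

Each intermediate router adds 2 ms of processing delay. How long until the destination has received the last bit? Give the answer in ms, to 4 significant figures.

L = 73000 bits.
Transmission delay per hop = L/R = 73000/496000000 = 0.147177 ms; 4 hops → 0.58871 ms.
Propagation delays (d/s per hop): 0.0673575, 0.27, 0.194313, 0.0207447 ms; sum = 0.552415 ms.
Processing at 3 router(s): 3 × 2 ms = 6 ms.
End-to-end = 7.141 ms.

7.141 ms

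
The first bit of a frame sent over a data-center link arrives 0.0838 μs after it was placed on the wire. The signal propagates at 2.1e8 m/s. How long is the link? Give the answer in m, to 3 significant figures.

17.6 m

d = s × t_prop = 210000000 × 8.38e-08 = 17.6 m.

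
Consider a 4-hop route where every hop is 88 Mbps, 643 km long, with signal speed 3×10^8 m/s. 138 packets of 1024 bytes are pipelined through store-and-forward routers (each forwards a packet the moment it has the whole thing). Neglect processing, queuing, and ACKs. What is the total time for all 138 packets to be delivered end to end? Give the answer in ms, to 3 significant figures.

21.7 ms

Per-hop transmission t_tx = L/R = 8192/88000000 = 0.0930909 ms.
Per-hop propagation t_prop = 643000/300000000 = 2.14333 ms.
Pipeline fill: first packet needs 4·t_tx to clear all hops; remaining 137 packets each add one t_tx.
Total = (4+138-1)·t_tx + 4·t_prop = 141·0.0930909 + 4·2.14333 = 21.7 ms.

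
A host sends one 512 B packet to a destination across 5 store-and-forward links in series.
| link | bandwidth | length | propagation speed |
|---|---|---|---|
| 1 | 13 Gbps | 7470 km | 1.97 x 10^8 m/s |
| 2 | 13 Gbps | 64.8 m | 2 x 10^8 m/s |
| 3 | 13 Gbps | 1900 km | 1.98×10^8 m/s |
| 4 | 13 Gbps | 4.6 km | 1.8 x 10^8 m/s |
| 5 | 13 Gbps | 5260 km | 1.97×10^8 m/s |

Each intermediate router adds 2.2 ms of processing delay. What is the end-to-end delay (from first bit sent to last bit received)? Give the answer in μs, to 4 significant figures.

83040 μs

L = 512 × 8 = 4096 bits.
Transmission delay per hop = L/R = 4096/13000000000 = 0.315077 μs; 5 hops → 1.57538 μs.
Propagation delays (d/s per hop): 37918.8, 0.324, 9595.96, 25.5556, 26700.5 μs; sum = 74241.1 μs.
Processing at 4 router(s): 4 × 2.2 ms = 8800 μs.
End-to-end = 83040 μs.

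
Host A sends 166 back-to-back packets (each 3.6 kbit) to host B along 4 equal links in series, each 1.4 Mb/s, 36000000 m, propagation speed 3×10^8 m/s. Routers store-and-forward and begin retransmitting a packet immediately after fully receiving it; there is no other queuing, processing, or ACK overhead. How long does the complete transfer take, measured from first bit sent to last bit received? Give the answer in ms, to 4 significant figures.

914.6 ms

Per-hop transmission t_tx = L/R = 3600/1400000 = 2.57143 ms.
Per-hop propagation t_prop = 36000000/300000000 = 120 ms.
Pipeline fill: first packet needs 4·t_tx to clear all hops; remaining 165 packets each add one t_tx.
Total = (4+166-1)·t_tx + 4·t_prop = 169·2.57143 + 4·120 = 914.6 ms.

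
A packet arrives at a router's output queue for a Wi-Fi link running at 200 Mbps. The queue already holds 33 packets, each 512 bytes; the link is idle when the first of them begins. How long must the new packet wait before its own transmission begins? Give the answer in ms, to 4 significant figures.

0.6758 ms

Each queued packet: L/R = 4096/200000000 = 0.02048 ms.
33 queued → 0.67584 ms.
Queuing delay = 0.6758 ms.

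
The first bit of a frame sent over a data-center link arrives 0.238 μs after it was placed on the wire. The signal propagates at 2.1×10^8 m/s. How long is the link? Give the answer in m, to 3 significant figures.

d = s × t_prop = 210000000 × 2.38e-07 = 50.0 m.

50.0 m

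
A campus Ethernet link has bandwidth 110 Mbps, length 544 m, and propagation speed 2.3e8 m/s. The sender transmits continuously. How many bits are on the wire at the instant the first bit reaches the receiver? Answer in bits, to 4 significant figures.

260.2 bits

Propagation delay = 544 / 2.3e+08 = 2.36522e-06 s.
BDP = R × t_prop = 110000000 × 2.36522e-06 = 260.174 bits.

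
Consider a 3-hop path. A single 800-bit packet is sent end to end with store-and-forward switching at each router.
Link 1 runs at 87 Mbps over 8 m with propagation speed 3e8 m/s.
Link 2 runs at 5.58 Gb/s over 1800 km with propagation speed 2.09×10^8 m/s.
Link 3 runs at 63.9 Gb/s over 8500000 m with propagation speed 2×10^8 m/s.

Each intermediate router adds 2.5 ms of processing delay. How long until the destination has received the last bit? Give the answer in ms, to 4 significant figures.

Transmission delays (L/R per hop): 0.0091954, 0.000143369, 1.25196e-05 ms; sum = 0.00935129 ms.
Propagation delays (d/s per hop): 2.66667e-05, 8.61244, 42.5 ms; sum = 51.1125 ms.
Processing at 2 router(s): 2 × 2.5 ms = 5 ms.
End-to-end = 56.12 ms.

56.12 ms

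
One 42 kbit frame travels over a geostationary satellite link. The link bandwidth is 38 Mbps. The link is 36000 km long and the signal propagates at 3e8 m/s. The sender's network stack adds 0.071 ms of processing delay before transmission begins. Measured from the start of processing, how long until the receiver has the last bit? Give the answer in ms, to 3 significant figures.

121 ms

L = 42000 bits.
Transmission delay = L/R = 42000 / 38000000 = 1.10526 ms.
Propagation delay = d/s = 36000000 m / 300000000 m/s = 120 ms.
Plus processing delay 0.071 ms = 0.071 ms.
Total = 121 ms.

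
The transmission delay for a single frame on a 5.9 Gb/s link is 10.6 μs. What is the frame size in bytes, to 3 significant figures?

L = R × t_tx = 5900000000 b/s × 1.06e-05 s = 62540 bits.
In bytes: 62540 / 8 = 7820 bytes.

7820 bytes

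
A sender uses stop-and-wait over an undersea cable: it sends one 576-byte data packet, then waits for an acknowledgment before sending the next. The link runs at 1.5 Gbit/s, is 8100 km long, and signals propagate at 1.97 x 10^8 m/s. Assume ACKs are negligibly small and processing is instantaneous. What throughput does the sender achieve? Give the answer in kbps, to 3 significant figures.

56.0 kbps

t_tx = L/R = 4608/1500000000 = 3.072e-06 s.
t_prop = 8100000/197000000 = 0.0411168 s; RTT = 0.0822335 s.
Cycle = t_tx + RTT = 0.0822366 s.
Throughput = L / cycle = 4608 / 0.0822366 = 56.0 kbps.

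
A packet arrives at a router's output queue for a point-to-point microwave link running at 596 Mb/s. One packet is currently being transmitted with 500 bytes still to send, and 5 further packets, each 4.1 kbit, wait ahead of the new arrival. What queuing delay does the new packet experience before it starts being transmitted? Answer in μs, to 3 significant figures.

41.1 μs

Each queued packet: L/R = 4100/596000000 = 6.87919 μs.
5 queued → 34.396 μs.
Plus remaining 4000 bits of current packet: 6.71141 μs.
Queuing delay = 41.1 μs.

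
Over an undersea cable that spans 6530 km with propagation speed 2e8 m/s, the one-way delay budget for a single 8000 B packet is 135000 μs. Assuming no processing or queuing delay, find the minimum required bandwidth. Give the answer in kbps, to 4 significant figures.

625.3 kbps

L = 64000 bits.
Propagation delay = 6530000 / 200000000 = 32650 μs.
Transmission budget = 135000 − 32650 = 102350 μs.
R ≥ L / t_tx = 64000 bits / 0.10235 s = 625.3 kbps.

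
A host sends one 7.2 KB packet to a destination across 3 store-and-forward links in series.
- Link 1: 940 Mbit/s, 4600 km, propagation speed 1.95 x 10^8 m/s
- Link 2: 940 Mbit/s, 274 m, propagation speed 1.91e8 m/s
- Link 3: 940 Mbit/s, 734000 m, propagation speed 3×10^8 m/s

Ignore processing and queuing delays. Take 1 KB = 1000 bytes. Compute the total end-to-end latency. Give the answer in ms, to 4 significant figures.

L = 57600 bits.
Transmission delay per hop = L/R = 57600/940000000 = 0.0612766 ms; 3 hops → 0.18383 ms.
Propagation delays (d/s per hop): 23.5897, 0.00143455, 2.44667 ms; sum = 26.0378 ms.
End-to-end = 26.22 ms.

26.22 ms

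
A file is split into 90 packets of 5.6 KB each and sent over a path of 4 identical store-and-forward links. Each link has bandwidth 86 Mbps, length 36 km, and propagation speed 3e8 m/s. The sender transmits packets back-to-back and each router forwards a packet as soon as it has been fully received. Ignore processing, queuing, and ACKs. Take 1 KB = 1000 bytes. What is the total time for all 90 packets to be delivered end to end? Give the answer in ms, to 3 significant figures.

48.9 ms

Per-hop transmission t_tx = L/R = 44800/86000000 = 0.52093 ms.
Per-hop propagation t_prop = 36000/300000000 = 0.12 ms.
Pipeline fill: first packet needs 4·t_tx to clear all hops; remaining 89 packets each add one t_tx.
Total = (4+90-1)·t_tx + 4·t_prop = 93·0.52093 + 4·0.12 = 48.9 ms.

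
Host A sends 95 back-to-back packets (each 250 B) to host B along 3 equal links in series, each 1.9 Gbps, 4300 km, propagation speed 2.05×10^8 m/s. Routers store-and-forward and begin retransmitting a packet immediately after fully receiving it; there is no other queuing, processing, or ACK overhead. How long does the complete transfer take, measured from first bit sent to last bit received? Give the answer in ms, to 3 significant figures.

Per-hop transmission t_tx = L/R = 2000/1900000000 = 0.00105263 ms.
Per-hop propagation t_prop = 4300000/2.05e+08 = 20.9756 ms.
Pipeline fill: first packet needs 3·t_tx to clear all hops; remaining 94 packets each add one t_tx.
Total = (3+95-1)·t_tx + 3·t_prop = 97·0.00105263 + 3·20.9756 = 63.0 ms.

63.0 ms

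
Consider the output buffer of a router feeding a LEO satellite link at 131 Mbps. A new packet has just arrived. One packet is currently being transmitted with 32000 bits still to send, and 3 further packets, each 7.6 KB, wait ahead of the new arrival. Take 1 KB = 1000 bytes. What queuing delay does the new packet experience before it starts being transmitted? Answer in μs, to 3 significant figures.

1640 μs

Each queued packet: L/R = 60800/131000000 = 464.122 μs.
3 queued → 1392.37 μs.
Plus remaining 32000 bits of current packet: 244.275 μs.
Queuing delay = 1640 μs.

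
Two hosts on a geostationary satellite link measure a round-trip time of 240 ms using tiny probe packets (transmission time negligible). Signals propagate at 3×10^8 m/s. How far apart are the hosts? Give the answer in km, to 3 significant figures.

36000 km

One-way propagation = RTT/2 = 120 ms.
d = s × t = 300000000 × 0.12 = 36000 km.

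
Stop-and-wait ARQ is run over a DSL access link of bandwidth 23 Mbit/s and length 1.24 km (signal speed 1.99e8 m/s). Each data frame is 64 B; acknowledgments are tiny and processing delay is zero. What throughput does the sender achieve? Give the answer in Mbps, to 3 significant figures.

t_tx = L/R = 512/23000000 = 2.22609e-05 s.
t_prop = 1240/199000000 = 6.23116e-06 s; RTT = 1.24623e-05 s.
Cycle = t_tx + RTT = 3.47232e-05 s.
Throughput = L / cycle = 512 / 3.47232e-05 = 14.7 Mbps.

14.7 Mbps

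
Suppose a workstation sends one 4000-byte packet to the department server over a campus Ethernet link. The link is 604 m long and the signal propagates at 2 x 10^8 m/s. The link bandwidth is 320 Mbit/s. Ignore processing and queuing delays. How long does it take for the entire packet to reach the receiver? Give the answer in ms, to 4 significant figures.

0.1030 ms

L = 4000 × 8 = 32000 bits.
Transmission delay = L/R = 32000 / 320000000 = 0.1 ms.
Propagation delay = d/s = 604 m / 200000000 m/s = 0.00302 ms.
Total = 0.1030 ms.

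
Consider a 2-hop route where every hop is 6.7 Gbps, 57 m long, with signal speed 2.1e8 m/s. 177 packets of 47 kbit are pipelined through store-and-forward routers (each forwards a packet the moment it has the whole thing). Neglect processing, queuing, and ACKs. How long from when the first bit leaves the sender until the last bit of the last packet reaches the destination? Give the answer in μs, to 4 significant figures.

1249 μs

Per-hop transmission t_tx = L/R = 47000/6700000000 = 7.01493 μs.
Per-hop propagation t_prop = 57/210000000 = 0.271429 μs.
Pipeline fill: first packet needs 2·t_tx to clear all hops; remaining 176 packets each add one t_tx.
Total = (2+177-1)·t_tx + 2·t_prop = 178·7.01493 + 2·0.271429 = 1249 μs.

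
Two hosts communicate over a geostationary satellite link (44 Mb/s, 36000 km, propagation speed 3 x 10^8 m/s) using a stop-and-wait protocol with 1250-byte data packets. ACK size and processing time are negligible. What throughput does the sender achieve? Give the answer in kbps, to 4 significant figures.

41.63 kbps

t_tx = L/R = 10000/44000000 = 0.000227273 s.
t_prop = 36000000/300000000 = 0.12 s; RTT = 0.24 s.
Cycle = t_tx + RTT = 0.240227 s.
Throughput = L / cycle = 10000 / 0.240227 = 41.63 kbps.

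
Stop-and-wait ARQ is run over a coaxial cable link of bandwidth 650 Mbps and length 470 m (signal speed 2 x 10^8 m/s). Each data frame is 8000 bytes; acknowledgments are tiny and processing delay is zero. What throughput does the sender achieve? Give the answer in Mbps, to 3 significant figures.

620 Mbps

t_tx = L/R = 64000/650000000 = 9.84615e-05 s.
t_prop = 470/200000000 = 2.35e-06 s; RTT = 4.7e-06 s.
Cycle = t_tx + RTT = 0.000103162 s.
Throughput = L / cycle = 64000 / 0.000103162 = 620 Mbps.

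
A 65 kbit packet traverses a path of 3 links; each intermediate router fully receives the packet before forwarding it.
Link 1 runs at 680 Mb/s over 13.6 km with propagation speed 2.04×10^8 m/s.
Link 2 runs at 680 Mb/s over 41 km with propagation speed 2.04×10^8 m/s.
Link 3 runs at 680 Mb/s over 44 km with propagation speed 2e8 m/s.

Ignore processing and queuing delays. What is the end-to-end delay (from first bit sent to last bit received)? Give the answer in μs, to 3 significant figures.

774 μs

L = 65000 bits.
Transmission delay per hop = L/R = 65000/680000000 = 95.5882 μs; 3 hops → 286.765 μs.
Propagation delays (d/s per hop): 66.6667, 200.98, 220 μs; sum = 487.647 μs.
End-to-end = 774 μs.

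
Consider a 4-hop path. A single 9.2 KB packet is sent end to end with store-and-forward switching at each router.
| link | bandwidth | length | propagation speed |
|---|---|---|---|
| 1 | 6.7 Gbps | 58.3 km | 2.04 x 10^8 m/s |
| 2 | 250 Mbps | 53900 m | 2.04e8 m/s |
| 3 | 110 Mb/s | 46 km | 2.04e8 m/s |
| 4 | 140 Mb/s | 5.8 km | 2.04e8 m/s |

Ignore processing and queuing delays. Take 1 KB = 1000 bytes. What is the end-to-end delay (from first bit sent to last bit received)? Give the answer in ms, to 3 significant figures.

2.30 ms

L = 73600 bits.
Transmission delays (L/R per hop): 0.0109851, 0.2944, 0.669091, 0.525714 ms; sum = 1.50019 ms.
Propagation delays (d/s per hop): 0.285784, 0.264216, 0.22549, 0.0284314 ms; sum = 0.803922 ms.
End-to-end = 2.30 ms.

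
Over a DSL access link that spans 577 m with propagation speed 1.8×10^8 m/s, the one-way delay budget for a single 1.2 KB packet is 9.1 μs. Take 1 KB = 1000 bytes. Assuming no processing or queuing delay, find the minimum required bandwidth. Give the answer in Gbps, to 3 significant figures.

1.63 Gbps

L = 9600 bits.
Propagation delay = 577 / 180000000 = 3.20556 μs.
Transmission budget = 9.1 − 3.20556 = 5.89444 μs.
R ≥ L / t_tx = 9600 bits / 5.89444e-06 s = 1.63 Gbps.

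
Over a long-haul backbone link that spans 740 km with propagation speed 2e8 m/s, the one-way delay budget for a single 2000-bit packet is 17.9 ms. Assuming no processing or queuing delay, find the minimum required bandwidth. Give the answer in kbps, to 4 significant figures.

Propagation delay = 740000 / 200000000 = 3.7 ms.
Transmission budget = 17.9 − 3.7 = 14.2 ms.
R ≥ L / t_tx = 2000 bits / 0.0142 s = 140.8 kbps.

140.8 kbps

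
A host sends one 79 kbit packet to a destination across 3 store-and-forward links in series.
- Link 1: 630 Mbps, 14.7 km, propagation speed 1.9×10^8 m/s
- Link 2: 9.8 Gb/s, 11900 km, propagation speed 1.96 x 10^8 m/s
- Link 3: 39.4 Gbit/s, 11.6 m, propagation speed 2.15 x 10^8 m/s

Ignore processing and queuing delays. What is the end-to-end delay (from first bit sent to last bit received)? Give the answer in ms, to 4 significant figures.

60.93 ms

L = 79000 bits.
Transmission delays (L/R per hop): 0.125397, 0.00806122, 0.00200508 ms; sum = 0.135463 ms.
Propagation delays (d/s per hop): 0.0773684, 60.7143, 5.39535e-05 ms; sum = 60.7917 ms.
End-to-end = 60.93 ms.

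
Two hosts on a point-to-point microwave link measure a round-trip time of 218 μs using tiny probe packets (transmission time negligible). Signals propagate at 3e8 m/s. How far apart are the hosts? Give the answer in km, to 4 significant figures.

32.70 km

One-way propagation = RTT/2 = 109 μs.
d = s × t = 300000000 × 0.000109 = 32.70 km.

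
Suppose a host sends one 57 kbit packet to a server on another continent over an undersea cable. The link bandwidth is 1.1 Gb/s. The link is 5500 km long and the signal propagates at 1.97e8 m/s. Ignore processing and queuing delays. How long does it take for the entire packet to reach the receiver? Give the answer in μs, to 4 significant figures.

L = 57000 bits.
Transmission delay = L/R = 57000 / 1100000000 = 51.8182 μs.
Propagation delay = d/s = 5500000 m / 197000000 m/s = 27918.8 μs.
Total = 27970 μs.

27970 μs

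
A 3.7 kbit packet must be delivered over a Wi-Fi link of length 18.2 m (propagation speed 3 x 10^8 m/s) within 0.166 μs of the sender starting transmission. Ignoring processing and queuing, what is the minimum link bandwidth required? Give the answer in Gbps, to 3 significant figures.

Propagation delay = 18.2 / 300000000 = 0.0606667 μs.
Transmission budget = 0.166 − 0.0606667 = 0.105333 μs.
R ≥ L / t_tx = 3700 bits / 1.05333e-07 s = 35.1 Gbps.

35.1 Gbps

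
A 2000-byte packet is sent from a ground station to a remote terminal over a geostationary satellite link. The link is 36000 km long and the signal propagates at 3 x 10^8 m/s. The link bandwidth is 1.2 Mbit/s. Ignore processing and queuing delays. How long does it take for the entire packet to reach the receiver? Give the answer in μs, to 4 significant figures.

133300 μs

L = 2000 × 8 = 16000 bits.
Transmission delay = L/R = 16000 / 1200000 = 13333.3 μs.
Propagation delay = d/s = 36000000 m / 300000000 m/s = 120000 μs.
Total = 133300 μs.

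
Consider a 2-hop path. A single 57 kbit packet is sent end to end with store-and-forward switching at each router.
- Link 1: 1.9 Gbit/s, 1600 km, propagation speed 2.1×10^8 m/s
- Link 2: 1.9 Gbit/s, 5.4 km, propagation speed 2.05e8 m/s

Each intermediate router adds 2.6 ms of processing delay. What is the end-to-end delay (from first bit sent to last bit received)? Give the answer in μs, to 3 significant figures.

L = 57000 bits.
Transmission delay per hop = L/R = 57000/1900000000 = 30 μs; 2 hops → 60 μs.
Propagation delays (d/s per hop): 7619.05, 26.3415 μs; sum = 7645.39 μs.
Processing at 1 router(s): 1 × 2.6 ms = 2600 μs.
End-to-end = 10300 μs.

10300 μs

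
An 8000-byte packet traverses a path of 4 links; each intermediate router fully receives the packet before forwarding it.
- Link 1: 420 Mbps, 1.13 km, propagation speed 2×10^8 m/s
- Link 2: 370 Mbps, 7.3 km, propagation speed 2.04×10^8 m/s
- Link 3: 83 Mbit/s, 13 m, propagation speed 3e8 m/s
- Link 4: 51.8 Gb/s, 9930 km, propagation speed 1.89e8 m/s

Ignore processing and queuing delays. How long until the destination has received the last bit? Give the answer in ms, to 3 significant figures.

53.7 ms

L = 8000 × 8 = 64000 bits.
Transmission delays (L/R per hop): 0.152381, 0.172973, 0.771084, 0.00123552 ms; sum = 1.09767 ms.
Propagation delays (d/s per hop): 0.00565, 0.0357843, 4.33333e-05, 52.5397 ms; sum = 52.5812 ms.
End-to-end = 53.7 ms.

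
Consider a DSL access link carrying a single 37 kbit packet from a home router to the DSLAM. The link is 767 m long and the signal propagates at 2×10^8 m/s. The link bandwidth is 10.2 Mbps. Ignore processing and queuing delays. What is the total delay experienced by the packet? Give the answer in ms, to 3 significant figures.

L = 37000 bits.
Transmission delay = L/R = 37000 / 10200000 = 3.62745 ms.
Propagation delay = d/s = 767 m / 200000000 m/s = 0.003835 ms.
Total = 3.63 ms.

3.63 ms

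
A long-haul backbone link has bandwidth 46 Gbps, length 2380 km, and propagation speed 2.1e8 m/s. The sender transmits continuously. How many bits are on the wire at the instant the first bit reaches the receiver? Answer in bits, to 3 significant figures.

Propagation delay = 2380000 / 210000000 = 0.0113333 s.
BDP = R × t_prop = 46000000000 × 0.0113333 = 521333000 bits.

521000000 bits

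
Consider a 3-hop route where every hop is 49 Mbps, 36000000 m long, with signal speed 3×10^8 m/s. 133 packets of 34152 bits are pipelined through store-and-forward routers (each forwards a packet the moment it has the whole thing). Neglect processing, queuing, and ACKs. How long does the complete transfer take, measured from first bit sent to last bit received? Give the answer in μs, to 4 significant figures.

454100 μs

Per-hop transmission t_tx = L/R = 34152/49000000 = 696.98 μs.
Per-hop propagation t_prop = 36000000/300000000 = 120000 μs.
Pipeline fill: first packet needs 3·t_tx to clear all hops; remaining 132 packets each add one t_tx.
Total = (3+133-1)·t_tx + 3·t_prop = 135·696.98 + 3·120000 = 454100 μs.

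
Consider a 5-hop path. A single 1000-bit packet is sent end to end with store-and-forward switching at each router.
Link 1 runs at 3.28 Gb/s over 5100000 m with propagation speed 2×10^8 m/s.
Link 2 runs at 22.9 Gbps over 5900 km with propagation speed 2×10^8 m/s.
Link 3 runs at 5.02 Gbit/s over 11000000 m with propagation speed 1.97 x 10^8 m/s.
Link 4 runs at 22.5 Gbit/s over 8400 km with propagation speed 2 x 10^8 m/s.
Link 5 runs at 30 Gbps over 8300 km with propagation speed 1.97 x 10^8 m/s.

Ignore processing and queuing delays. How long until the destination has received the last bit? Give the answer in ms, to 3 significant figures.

Transmission delays (L/R per hop): 0.000304878, 4.36681e-05, 0.000199203, 4.44444e-05, 3.33333e-05 ms; sum = 0.000625527 ms.
Propagation delays (d/s per hop): 25.5, 29.5, 55.8376, 42, 42.132 ms; sum = 194.97 ms.
End-to-end = 195 ms.

195 ms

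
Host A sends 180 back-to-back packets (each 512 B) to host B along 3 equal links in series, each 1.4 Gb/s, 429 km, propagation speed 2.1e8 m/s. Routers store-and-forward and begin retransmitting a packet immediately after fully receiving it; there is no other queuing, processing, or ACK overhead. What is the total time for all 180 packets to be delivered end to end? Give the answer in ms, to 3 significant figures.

6.66 ms

Per-hop transmission t_tx = L/R = 4096/1400000000 = 0.00292571 ms.
Per-hop propagation t_prop = 429000/210000000 = 2.04286 ms.
Pipeline fill: first packet needs 3·t_tx to clear all hops; remaining 179 packets each add one t_tx.
Total = (3+180-1)·t_tx + 3·t_prop = 182·0.00292571 + 3·2.04286 = 6.66 ms.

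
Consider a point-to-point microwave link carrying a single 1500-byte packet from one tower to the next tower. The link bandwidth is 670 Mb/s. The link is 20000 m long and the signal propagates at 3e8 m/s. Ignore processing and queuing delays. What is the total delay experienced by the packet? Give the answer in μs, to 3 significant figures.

84.6 μs

L = 1500 × 8 = 12000 bits.
Transmission delay = L/R = 12000 / 670000000 = 17.9104 μs.
Propagation delay = d/s = 20000 m / 300000000 m/s = 66.6667 μs.
Total = 84.6 μs.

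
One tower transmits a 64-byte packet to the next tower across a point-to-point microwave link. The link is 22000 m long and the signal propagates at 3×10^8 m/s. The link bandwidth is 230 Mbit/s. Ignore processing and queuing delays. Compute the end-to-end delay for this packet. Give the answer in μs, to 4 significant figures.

75.56 μs

L = 64 × 8 = 512 bits.
Transmission delay = L/R = 512 / 230000000 = 2.22609 μs.
Propagation delay = d/s = 22000 m / 300000000 m/s = 73.3333 μs.
Total = 75.56 μs.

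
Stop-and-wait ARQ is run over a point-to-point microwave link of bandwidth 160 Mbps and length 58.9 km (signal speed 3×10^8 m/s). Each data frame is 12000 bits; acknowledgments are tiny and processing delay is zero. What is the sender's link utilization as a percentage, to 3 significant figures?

16.0 %

t_tx = L/R = 12000/160000000 = 7.5e-05 s.
t_prop = 58900/300000000 = 0.000196333 s; RTT = 0.000392667 s.
Cycle = t_tx + RTT = 0.000467667 s.
Utilization = t_tx / cycle = 7.5e-05/0.000467667 = 16.0 %.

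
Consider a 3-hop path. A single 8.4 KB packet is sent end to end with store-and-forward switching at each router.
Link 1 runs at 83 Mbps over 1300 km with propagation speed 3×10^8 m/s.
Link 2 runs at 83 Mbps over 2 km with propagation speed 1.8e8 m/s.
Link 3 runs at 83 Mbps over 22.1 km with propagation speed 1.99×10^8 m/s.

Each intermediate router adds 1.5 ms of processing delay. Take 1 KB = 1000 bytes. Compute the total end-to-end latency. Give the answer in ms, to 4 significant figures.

9.884 ms

L = 67200 bits.
Transmission delay per hop = L/R = 67200/83000000 = 0.809639 ms; 3 hops → 2.42892 ms.
Propagation delays (d/s per hop): 4.33333, 0.0111111, 0.111055 ms; sum = 4.4555 ms.
Processing at 2 router(s): 2 × 1.5 ms = 3 ms.
End-to-end = 9.884 ms.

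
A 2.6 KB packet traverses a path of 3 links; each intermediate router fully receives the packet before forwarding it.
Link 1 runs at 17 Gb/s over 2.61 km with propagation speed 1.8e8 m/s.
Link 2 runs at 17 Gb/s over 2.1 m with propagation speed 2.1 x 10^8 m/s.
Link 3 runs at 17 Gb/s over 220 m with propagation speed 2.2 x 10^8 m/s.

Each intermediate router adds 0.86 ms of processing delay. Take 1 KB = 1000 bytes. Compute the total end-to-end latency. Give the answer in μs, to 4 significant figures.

1739 μs

L = 20800 bits.
Transmission delay per hop = L/R = 20800/17000000000 = 1.22353 μs; 3 hops → 3.67059 μs.
Propagation delays (d/s per hop): 14.5, 0.01, 1 μs; sum = 15.51 μs.
Processing at 2 router(s): 2 × 0.86 ms = 1720 μs.
End-to-end = 1739 μs.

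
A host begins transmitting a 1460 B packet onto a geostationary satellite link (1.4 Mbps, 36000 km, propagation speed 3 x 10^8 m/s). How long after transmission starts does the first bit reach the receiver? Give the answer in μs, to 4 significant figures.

First bit experiences only propagation delay: d/s = 36000000/300000000 = 120000 μs.

120000 μs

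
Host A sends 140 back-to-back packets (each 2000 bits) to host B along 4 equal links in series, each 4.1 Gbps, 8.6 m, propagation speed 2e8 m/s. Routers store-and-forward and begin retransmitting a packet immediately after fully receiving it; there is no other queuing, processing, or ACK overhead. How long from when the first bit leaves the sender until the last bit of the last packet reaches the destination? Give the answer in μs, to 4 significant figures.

Per-hop transmission t_tx = L/R = 2000/4.1e+09 = 0.487805 μs.
Per-hop propagation t_prop = 8.6/200000000 = 0.043 μs.
Pipeline fill: first packet needs 4·t_tx to clear all hops; remaining 139 packets each add one t_tx.
Total = (4+140-1)·t_tx + 4·t_prop = 143·0.487805 + 4·0.043 = 69.93 μs.

69.93 μs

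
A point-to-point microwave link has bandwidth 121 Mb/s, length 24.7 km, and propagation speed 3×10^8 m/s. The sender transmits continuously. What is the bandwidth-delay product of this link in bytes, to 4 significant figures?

Propagation delay = 24700 / 300000000 = 8.23333e-05 s.
BDP = R × t_prop = 121000000 × 8.23333e-05 = 9962.33 bits.
In bytes: 9962.33/8 = 1245 bytes.

1245 bytes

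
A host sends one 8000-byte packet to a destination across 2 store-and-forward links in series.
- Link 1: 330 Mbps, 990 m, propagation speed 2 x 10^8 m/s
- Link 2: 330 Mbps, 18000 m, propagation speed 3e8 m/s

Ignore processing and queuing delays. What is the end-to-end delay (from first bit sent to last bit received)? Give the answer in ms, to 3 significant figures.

0.453 ms

L = 8000 × 8 = 64000 bits.
Transmission delay per hop = L/R = 64000/330000000 = 0.193939 ms; 2 hops → 0.387879 ms.
Propagation delays (d/s per hop): 0.00495, 0.06 ms; sum = 0.06495 ms.
End-to-end = 0.453 ms.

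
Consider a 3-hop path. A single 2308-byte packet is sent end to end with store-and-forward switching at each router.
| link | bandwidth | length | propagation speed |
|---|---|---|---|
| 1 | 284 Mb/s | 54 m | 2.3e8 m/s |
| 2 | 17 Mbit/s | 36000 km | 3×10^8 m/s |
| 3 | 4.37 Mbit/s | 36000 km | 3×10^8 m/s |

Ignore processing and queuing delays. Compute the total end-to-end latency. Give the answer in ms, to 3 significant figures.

245 ms

L = 2308 × 8 = 18464 bits.
Transmission delays (L/R per hop): 0.0650141, 1.08612, 4.22517 ms; sum = 5.3763 ms.
Propagation delays (d/s per hop): 0.000234783, 120, 120 ms; sum = 240 ms.
End-to-end = 245 ms.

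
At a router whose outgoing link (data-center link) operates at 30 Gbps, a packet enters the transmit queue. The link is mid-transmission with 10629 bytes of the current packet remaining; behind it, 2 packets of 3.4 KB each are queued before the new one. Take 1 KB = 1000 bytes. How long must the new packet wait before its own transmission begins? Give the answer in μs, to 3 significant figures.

4.65 μs

Each queued packet: L/R = 27200/30000000000 = 0.906667 μs.
2 queued → 1.81333 μs.
Plus remaining 85032 bits of current packet: 2.8344 μs.
Queuing delay = 4.65 μs.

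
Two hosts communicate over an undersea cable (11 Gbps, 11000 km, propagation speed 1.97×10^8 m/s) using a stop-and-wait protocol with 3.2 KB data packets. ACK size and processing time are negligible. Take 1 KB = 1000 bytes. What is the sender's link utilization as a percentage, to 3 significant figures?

t_tx = L/R = 25600/11000000000 = 2.32727e-06 s.
t_prop = 11000000/197000000 = 0.0558376 s; RTT = 0.111675 s.
Cycle = t_tx + RTT = 0.111677 s.
Utilization = t_tx / cycle = 2.32727e-06/0.111677 = 0.00208 %.

0.00208 %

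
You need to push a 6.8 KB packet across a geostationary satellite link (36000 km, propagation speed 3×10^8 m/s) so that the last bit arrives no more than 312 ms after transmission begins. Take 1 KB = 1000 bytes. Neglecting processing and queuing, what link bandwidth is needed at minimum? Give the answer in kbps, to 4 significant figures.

L = 54400 bits.
Propagation delay = 36000000 / 300000000 = 120 ms.
Transmission budget = 312 − 120 = 192 ms.
R ≥ L / t_tx = 54400 bits / 0.192 s = 283.3 kbps.

283.3 kbps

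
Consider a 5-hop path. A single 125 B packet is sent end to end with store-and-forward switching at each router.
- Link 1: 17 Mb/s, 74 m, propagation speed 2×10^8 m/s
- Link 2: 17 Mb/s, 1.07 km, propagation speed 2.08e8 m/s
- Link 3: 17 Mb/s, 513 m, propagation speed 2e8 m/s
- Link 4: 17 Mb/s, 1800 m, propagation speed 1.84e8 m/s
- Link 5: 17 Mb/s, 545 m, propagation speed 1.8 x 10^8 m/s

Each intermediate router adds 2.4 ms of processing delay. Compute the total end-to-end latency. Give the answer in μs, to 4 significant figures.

9915 μs

L = 125 × 8 = 1000 bits.
Transmission delay per hop = L/R = 1000/17000000 = 58.8235 μs; 5 hops → 294.118 μs.
Propagation delays (d/s per hop): 0.37, 5.14423, 2.565, 9.78261, 3.02778 μs; sum = 20.8896 μs.
Processing at 4 router(s): 4 × 2.4 ms = 9600 μs.
End-to-end = 9915 μs.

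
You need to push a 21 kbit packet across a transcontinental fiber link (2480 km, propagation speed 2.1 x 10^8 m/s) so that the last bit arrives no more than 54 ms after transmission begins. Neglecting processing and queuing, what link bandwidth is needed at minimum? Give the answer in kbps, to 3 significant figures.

Propagation delay = 2480000 / 210000000 = 11.8095 ms.
Transmission budget = 54 − 11.8095 = 42.1905 ms.
R ≥ L / t_tx = 21000 bits / 0.0421905 s = 498 kbps.

498 kbps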